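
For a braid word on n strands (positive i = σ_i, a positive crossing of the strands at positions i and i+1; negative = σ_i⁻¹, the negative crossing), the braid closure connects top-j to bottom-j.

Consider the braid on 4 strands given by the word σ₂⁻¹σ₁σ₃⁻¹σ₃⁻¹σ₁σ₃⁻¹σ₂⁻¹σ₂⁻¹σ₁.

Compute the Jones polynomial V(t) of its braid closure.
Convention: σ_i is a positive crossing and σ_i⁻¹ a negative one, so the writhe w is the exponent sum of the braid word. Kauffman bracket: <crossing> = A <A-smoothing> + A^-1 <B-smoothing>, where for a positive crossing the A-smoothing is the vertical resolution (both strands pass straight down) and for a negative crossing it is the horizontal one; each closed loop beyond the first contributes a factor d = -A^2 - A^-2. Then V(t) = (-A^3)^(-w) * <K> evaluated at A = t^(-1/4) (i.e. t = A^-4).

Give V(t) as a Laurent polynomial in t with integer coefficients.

-t^2 + 2*t - 3 + 6*t^-1 - 6*t^-2 + 7*t^-3 - 6*t^-4 + 4*t^-5 - 3*t^-6 + t^-7

Derivation:
Braid: s2^-1 s1 s3^-1 s3^-1 s1 s3^-1 s2^-1 s2^-1 s1 on 4 strands, 9 crossings.
Writhe w = (#positive) - (#negative) = 3 - 6 = -3.
Enumerate smoothing states for the bracket polynomial. There are 2^9 = 512 states.
Each crossing splits two ways (0=vertical, 1=horizontal). The state's weight is A^(#A-smoothings - #B-smoothings) * d^(loops - 1).
Tabulate the states by total A-exponent and number of loops L (A-exp: L × count):
  A^9: L=6 ×1
  A^7: L=5 ×9
  A^5: L=4 ×35, L=6 ×1
  A^3: L=3 ×73, L=5 ×11
  A^1: L=2 ×81, L=4 ×44, L=6 ×1
  A^-1: L=1 ×39, L=3 ×77, L=5 ×10
  A^-3: L=2 ×55, L=4 ×28, L=6 ×1
  A^-5: L=3 ×32, L=5 ×4
  A^-7: L=4 ×9
  A^-9: L=5 ×1
Each group contributes A^e * Σ count * d^(L-1):
Powers of d = -A^2 - A^-2: d^2 = A^4 + 2 + A^-4; d^3 = -A^6 - 3*A^2 - 3*A^-2 - A^-6; d^4 = A^8 + 4*A^4 + 6 + 4*A^-4 + A^-8; d^5 = -A^10 - 5*A^6 - 10*A^2 - 10*A^-2 - 5*A^-6 - A^-10.
  A^9 * (d^5) = -A^19 - 5*A^15 - 10*A^11 - 10*A^7 - 5*A^3 - A^-1
  A^7 * (9*d^4) = 9*A^15 + 36*A^11 + 54*A^7 + 36*A^3 + 9*A^-1
  A^5 * (35*d^3 + d^5) = -A^15 - 40*A^11 - 115*A^7 - 115*A^3 - 40*A^-1 - A^-5
  A^3 * (73*d^2 + 11*d^4) = 11*A^11 + 117*A^7 + 212*A^3 + 117*A^-1 + 11*A^-5
  A^1 * (81*d + 44*d^3 + d^5) = -A^11 - 49*A^7 - 223*A^3 - 223*A^-1 - 49*A^-5 - A^-9
  A^-1 * (39 + 77*d^2 + 10*d^4) = 10*A^7 + 117*A^3 + 253*A^-1 + 117*A^-5 + 10*A^-9
  A^-3 * (55*d + 28*d^3 + d^5) = -A^7 - 33*A^3 - 149*A^-1 - 149*A^-5 - 33*A^-9 - A^-13
  A^-5 * (32*d^2 + 4*d^4) = 4*A^3 + 48*A^-1 + 88*A^-5 + 48*A^-9 + 4*A^-13
  A^-7 * (9*d^3) = -9*A^-1 - 27*A^-5 - 27*A^-9 - 9*A^-13
  A^-9 * (d^4) = A^-1 + 4*A^-5 + 6*A^-9 + 4*A^-13 + A^-17
Summing the groups: <K> = -A^19 + 3*A^15 - 4*A^11 + 6*A^7 - 7*A^3 + 6*A^-1 - 6*A^-5 + 3*A^-9 - 2*A^-13 + A^-17
Normalise by the writhe: (-A^3)^(-w) = (-A^3)^(3) = -A^9, so f(A) = -A^9 * <K> = A^28 - 3*A^24 + 4*A^20 - 6*A^16 + 7*A^12 - 6*A^8 + 6*A^4 - 3 + 2*A^-4 - A^-8.
Substitute A = t^(-1/4), i.e. A^e → t^(-e/4): V(t) = -t^2 + 2*t - 3 + 6*t^-1 - 6*t^-2 + 7*t^-3 - 6*t^-4 + 4*t^-5 - 3*t^-6 + t^-7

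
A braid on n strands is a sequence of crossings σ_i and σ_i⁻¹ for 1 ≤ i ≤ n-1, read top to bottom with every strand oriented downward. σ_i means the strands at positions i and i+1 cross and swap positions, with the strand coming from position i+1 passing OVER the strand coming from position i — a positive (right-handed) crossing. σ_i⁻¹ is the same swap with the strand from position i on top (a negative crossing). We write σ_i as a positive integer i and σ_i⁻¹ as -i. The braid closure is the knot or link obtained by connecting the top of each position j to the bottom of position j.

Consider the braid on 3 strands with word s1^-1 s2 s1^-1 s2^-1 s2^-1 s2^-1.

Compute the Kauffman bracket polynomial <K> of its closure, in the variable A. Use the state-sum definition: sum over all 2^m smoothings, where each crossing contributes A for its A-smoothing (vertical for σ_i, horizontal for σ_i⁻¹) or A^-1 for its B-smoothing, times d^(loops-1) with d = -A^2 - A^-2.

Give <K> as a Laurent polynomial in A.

Braid: s1^-1 s2 s1^-1 s2^-1 s2^-1 s2^-1 on 3 strands, 6 crossings.
Writhe w = (#positive) - (#negative) = 1 - 5 = -4.
Computing the Kauffman bracket via state sum. There are 2^6 = 64 states.
For each crossing: s=0 is the vertical smoothing, s=1 horizontal. Crossing k contributes A^(sign_k * (1 - 2*s_k)); loop factor d = -A^2 - A^-2.
Tabulate the states by total A-exponent and number of loops L (A-exp: L × count):
  A^6: L=4 ×1
  A^4: L=3 ×6
  A^2: L=2 ×12, L=4 ×3
  A^0: L=1 ×9, L=3 ×10, L=5 ×1
  A^-2: L=2 ×12, L=4 ×3
  A^-4: L=1 ×2, L=3 ×4
  A^-6: L=2 ×1
Each group contributes A^e * Σ count * d^(L-1):
Powers of d = -A^2 - A^-2: d^2 = A^4 + 2 + A^-4; d^3 = -A^6 - 3*A^2 - 3*A^-2 - A^-6; d^4 = A^8 + 4*A^4 + 6 + 4*A^-4 + A^-8.
  A^6 * (d^3) = -A^12 - 3*A^8 - 3*A^4 - 1
  A^4 * (6*d^2) = 6*A^8 + 12*A^4 + 6
  A^2 * (12*d + 3*d^3) = -3*A^8 - 21*A^4 - 21 - 3*A^-4
  A^0 * (9 + 10*d^2 + d^4) = A^8 + 14*A^4 + 35 + 14*A^-4 + A^-8
  A^-2 * (12*d + 3*d^3) = -3*A^4 - 21 - 21*A^-4 - 3*A^-8
  A^-4 * (2 + 4*d^2) = 4 + 10*A^-4 + 4*A^-8
  A^-6 * (d) = -A^-4 - A^-8
Summing the groups: <K> = -A^12 + A^8 - A^4 + 2 - A^-4 + A^-8

Answer: -A^12 + A^8 - A^4 + 2 - A^-4 + A^-8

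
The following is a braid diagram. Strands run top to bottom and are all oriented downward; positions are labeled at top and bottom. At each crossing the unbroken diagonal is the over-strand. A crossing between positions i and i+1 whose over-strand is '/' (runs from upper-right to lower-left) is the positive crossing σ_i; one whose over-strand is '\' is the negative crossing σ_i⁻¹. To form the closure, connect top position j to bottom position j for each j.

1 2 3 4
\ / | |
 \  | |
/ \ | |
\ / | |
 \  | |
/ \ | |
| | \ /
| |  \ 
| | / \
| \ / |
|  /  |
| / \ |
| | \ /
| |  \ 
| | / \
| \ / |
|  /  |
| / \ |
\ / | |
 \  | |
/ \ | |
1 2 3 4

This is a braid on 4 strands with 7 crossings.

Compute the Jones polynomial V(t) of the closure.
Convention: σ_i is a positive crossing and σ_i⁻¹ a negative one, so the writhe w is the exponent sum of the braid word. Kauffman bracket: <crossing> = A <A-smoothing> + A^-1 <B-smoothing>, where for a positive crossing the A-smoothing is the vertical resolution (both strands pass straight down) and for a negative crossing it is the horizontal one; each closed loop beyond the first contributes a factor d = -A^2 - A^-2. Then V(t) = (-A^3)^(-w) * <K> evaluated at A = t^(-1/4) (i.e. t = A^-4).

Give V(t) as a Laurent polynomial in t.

t - 1 + 2*t^-1 - 3*t^-2 + 3*t^-3 - 2*t^-4 + 2*t^-5 - t^-6

Derivation:
Reading the diagram top to bottom ('/'-over between positions i,i+1 = s_i, '\'-over = s_i^-1): braid word = s1^-1 s1^-1 s3^-1 s2 s3^-1 s2 s1^-1.
Braid: s1^-1 s1^-1 s3^-1 s2 s3^-1 s2 s1^-1 on 4 strands, 7 crossings.
Writhe w = (#positive) - (#negative) = 2 - 5 = -3.
State-sum expansion of <K>. There are 2^7 = 128 states.
Each crossing splits two ways (0=vertical, 1=horizontal). The state's weight is A^(#A-smoothings - #B-smoothings) * d^(loops - 1).
Tabulate the states by total A-exponent and number of loops L (A-exp: L × count):
  A^7: L=5 ×1
  A^5: L=4 ×7
  A^3: L=3 ×20, L=5 ×1
  A^1: L=2 ×27, L=4 ×8
  A^-1: L=1 ×15, L=3 ×19, L=5 ×1
  A^-3: L=2 ×17, L=4 ×4
  A^-5: L=3 ×7
  A^-7: L=4 ×1
Each group contributes A^e * Σ count * d^(L-1):
Powers of d = -A^2 - A^-2: d^2 = A^4 + 2 + A^-4; d^3 = -A^6 - 3*A^2 - 3*A^-2 - A^-6; d^4 = A^8 + 4*A^4 + 6 + 4*A^-4 + A^-8.
  A^7 * (d^4) = A^15 + 4*A^11 + 6*A^7 + 4*A^3 + A^-1
  A^5 * (7*d^3) = -7*A^11 - 21*A^7 - 21*A^3 - 7*A^-1
  A^3 * (20*d^2 + d^4) = A^11 + 24*A^7 + 46*A^3 + 24*A^-1 + A^-5
  A^1 * (27*d + 8*d^3) = -8*A^7 - 51*A^3 - 51*A^-1 - 8*A^-5
  A^-1 * (15 + 19*d^2 + d^4) = A^7 + 23*A^3 + 59*A^-1 + 23*A^-5 + A^-9
  A^-3 * (17*d + 4*d^3) = -4*A^3 - 29*A^-1 - 29*A^-5 - 4*A^-9
  A^-5 * (7*d^2) = 7*A^-1 + 14*A^-5 + 7*A^-9
  A^-7 * (d^3) = -A^-1 - 3*A^-5 - 3*A^-9 - A^-13
Summing the groups: <K> = A^15 - 2*A^11 + 2*A^7 - 3*A^3 + 3*A^-1 - 2*A^-5 + A^-9 - A^-13
Normalise by the writhe: (-A^3)^(-w) = (-A^3)^(3) = -A^9, so f(A) = -A^9 * <K> = -A^24 + 2*A^20 - 2*A^16 + 3*A^12 - 3*A^8 + 2*A^4 - 1 + A^-4.
Substitute A = t^(-1/4), i.e. A^e → t^(-e/4): V(t) = t - 1 + 2*t^-1 - 3*t^-2 + 3*t^-3 - 2*t^-4 + 2*t^-5 - t^-6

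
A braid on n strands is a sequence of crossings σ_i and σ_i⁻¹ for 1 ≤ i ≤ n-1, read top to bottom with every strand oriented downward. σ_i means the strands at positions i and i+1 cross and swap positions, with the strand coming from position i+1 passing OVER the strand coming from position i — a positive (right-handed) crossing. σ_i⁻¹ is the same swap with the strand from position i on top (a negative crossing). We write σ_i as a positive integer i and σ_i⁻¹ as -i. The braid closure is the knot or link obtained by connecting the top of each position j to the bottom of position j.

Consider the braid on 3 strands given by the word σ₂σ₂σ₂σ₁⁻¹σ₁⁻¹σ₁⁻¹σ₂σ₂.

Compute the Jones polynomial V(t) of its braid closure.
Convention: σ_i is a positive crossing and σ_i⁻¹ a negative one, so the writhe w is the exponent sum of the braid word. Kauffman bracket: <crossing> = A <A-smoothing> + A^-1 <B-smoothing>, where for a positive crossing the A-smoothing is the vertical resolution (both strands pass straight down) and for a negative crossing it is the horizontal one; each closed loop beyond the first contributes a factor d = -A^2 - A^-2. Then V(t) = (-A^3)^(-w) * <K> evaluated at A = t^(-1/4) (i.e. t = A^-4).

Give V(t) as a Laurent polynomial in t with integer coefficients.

-t^6 + t^5 - 2*t^4 + 3*t^3 - 2*t^2 + 3*t - 1 + t^-1 - t^-2

Derivation:
Braid: s2 s2 s2 s1^-1 s1^-1 s1^-1 s2 s2 on 3 strands, 8 crossings.
Writhe w = (#positive) - (#negative) = 5 - 3 = 2.
State-sum expansion of <K>. There are 2^8 = 256 states.
Smooth each crossing (0=||, 1=⌣⌢); contribution A^(Σ sign_k(1-2s_k)) * d^(L-1).
Tabulate the states by total A-exponent and number of loops L (A-exp: L × count):
  A^8: L=4 ×1
  A^6: L=3 ×8
  A^4: L=2 ×18, L=4 ×10
  A^2: L=1 ×15, L=3 ×31, L=5 ×10
  A^0: L=2 ×35, L=4 ×30, L=6 ×5
  A^-2: L=3 ×40, L=5 ×15, L=7 ×1
  A^-4: L=4 ×25, L=6 ×3
  A^-6: L=5 ×8
  A^-8: L=6 ×1
Each group contributes A^e * Σ count * d^(L-1):
Powers of d = -A^2 - A^-2: d^2 = A^4 + 2 + A^-4; d^3 = -A^6 - 3*A^2 - 3*A^-2 - A^-6; d^4 = A^8 + 4*A^4 + 6 + 4*A^-4 + A^-8; d^5 = -A^10 - 5*A^6 - 10*A^2 - 10*A^-2 - 5*A^-6 - A^-10; d^6 = A^12 + 6*A^8 + 15*A^4 + 20 + 15*A^-4 + 6*A^-8 + A^-12.
  A^8 * (d^3) = -A^14 - 3*A^10 - 3*A^6 - A^2
  A^6 * (8*d^2) = 8*A^10 + 16*A^6 + 8*A^2
  A^4 * (18*d + 10*d^3) = -10*A^10 - 48*A^6 - 48*A^2 - 10*A^-2
  A^2 * (15 + 31*d^2 + 10*d^4) = 10*A^10 + 71*A^6 + 137*A^2 + 71*A^-2 + 10*A^-6
  A^0 * (35*d + 30*d^3 + 5*d^5) = -5*A^10 - 55*A^6 - 175*A^2 - 175*A^-2 - 55*A^-6 - 5*A^-10
  A^-2 * (40*d^2 + 15*d^4 + d^6) = A^10 + 21*A^6 + 115*A^2 + 190*A^-2 + 115*A^-6 + 21*A^-10 + A^-14
  A^-4 * (25*d^3 + 3*d^5) = -3*A^6 - 40*A^2 - 105*A^-2 - 105*A^-6 - 40*A^-10 - 3*A^-14
  A^-6 * (8*d^4) = 8*A^2 + 32*A^-2 + 48*A^-6 + 32*A^-10 + 8*A^-14
  A^-8 * (d^5) = -A^2 - 5*A^-2 - 10*A^-6 - 10*A^-10 - 5*A^-14 - A^-18
Summing the groups: <K> = -A^14 + A^10 - A^6 + 3*A^2 - 2*A^-2 + 3*A^-6 - 2*A^-10 + A^-14 - A^-18
Normalise by the writhe: (-A^3)^(-w) = (-A^3)^(-2) = A^-6, so f(A) = A^-6 * <K> = -A^8 + A^4 - 1 + 3*A^-4 - 2*A^-8 + 3*A^-12 - 2*A^-16 + A^-20 - A^-24.
Substitute A = t^(-1/4), i.e. A^e → t^(-e/4): V(t) = -t^6 + t^5 - 2*t^4 + 3*t^3 - 2*t^2 + 3*t - 1 + t^-1 - t^-2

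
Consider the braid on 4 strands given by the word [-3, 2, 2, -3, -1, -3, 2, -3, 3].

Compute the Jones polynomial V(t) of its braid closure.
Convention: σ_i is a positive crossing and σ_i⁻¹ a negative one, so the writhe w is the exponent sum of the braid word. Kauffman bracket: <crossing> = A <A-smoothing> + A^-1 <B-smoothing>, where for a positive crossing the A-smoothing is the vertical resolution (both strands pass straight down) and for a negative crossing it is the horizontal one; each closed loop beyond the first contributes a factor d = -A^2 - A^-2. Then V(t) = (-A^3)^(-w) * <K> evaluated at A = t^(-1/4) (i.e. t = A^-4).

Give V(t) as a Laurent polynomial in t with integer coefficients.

First cancel adjacent σ_i σ_i⁻¹ pairs (Reidemeister II — same braid, same closure): s3^-1 s2 s2 s3^-1 s1^-1 s3^-1 s2 s3^-1 s3 → s3^-1 s2 s2 s3^-1 s1^-1 s3^-1 s2.
Braid: s3^-1 s2 s2 s3^-1 s1^-1 s3^-1 s2 on 4 strands, 7 crossings.
Writhe w = (#positive) - (#negative) = 3 - 4 = -1.
Computing the Kauffman bracket via state sum. There are 2^7 = 128 states.
Each crossing splits two ways (0=vertical, 1=horizontal). The state's weight is A^(#A-smoothings - #B-smoothings) * d^(loops - 1).
Tabulate the states by total A-exponent and number of loops L (A-exp: L × count):
  A^7: L=4 ×1
  A^5: L=3 ×6, L=5 ×1
  A^3: L=2 ×14, L=4 ×7
  A^1: L=1 ×13, L=3 ×21, L=5 ×1
  A^-1: L=2 ×27, L=4 ×8
  A^-3: L=3 ×20, L=5 ×1
  A^-5: L=4 ×7
  A^-7: L=5 ×1
Each group contributes A^e * Σ count * d^(L-1):
Powers of d = -A^2 - A^-2: d^2 = A^4 + 2 + A^-4; d^3 = -A^6 - 3*A^2 - 3*A^-2 - A^-6; d^4 = A^8 + 4*A^4 + 6 + 4*A^-4 + A^-8.
  A^7 * (d^3) = -A^13 - 3*A^9 - 3*A^5 - A
  A^5 * (6*d^2 + d^4) = A^13 + 10*A^9 + 18*A^5 + 10*A + A^-3
  A^3 * (14*d + 7*d^3) = -7*A^9 - 35*A^5 - 35*A - 7*A^-3
  A^1 * (13 + 21*d^2 + d^4) = A^9 + 25*A^5 + 61*A + 25*A^-3 + A^-7
  A^-1 * (27*d + 8*d^3) = -8*A^5 - 51*A - 51*A^-3 - 8*A^-7
  A^-3 * (20*d^2 + d^4) = A^5 + 24*A + 46*A^-3 + 24*A^-7 + A^-11
  A^-5 * (7*d^3) = -7*A - 21*A^-3 - 21*A^-7 - 7*A^-11
  A^-7 * (d^4) = A + 4*A^-3 + 6*A^-7 + 4*A^-11 + A^-15
Summing the groups: <K> = A^9 - 2*A^5 + 2*A - 3*A^-3 + 2*A^-7 - 2*A^-11 + A^-15
Normalise by the writhe: (-A^3)^(-w) = (-A^3)^(1) = -A^3, so f(A) = -A^3 * <K> = -A^12 + 2*A^8 - 2*A^4 + 3 - 2*A^-4 + 2*A^-8 - A^-12.
Substitute A = t^(-1/4), i.e. A^e → t^(-e/4): V(t) = -t^3 + 2*t^2 - 2*t + 3 - 2*t^-1 + 2*t^-2 - t^-3

Answer: -t^3 + 2*t^2 - 2*t + 3 - 2*t^-1 + 2*t^-2 - t^-3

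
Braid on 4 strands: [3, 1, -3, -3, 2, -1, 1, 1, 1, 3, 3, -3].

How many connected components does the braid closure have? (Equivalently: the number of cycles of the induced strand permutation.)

Track the strand permutation on 4 strands, starting from identity.
  step 1: s3 swaps positions 3,4 -> [1 2 4 3]
  step 2: s1 swaps positions 1,2 -> [2 1 4 3]
  step 3: s3^-1 swaps positions 3,4 -> [2 1 3 4]
  step 4: s3^-1 swaps positions 3,4 -> [2 1 4 3]
  step 5: s2 swaps positions 2,3 -> [2 4 1 3]
  step 6: s1^-1 swaps positions 1,2 -> [4 2 1 3]
  step 7: s1 swaps positions 1,2 -> [2 4 1 3]
  step 8: s1 swaps positions 1,2 -> [4 2 1 3]
  step 9: s1 swaps positions 1,2 -> [2 4 1 3]
  step 10: s3 swaps positions 3,4 -> [2 4 3 1]
  step 11: s3 swaps positions 3,4 -> [2 4 1 3]
  step 12: s3^-1 swaps positions 3,4 -> [2 4 3 1]
Final permutation (position -> original strand): [2 4 3 1]
Closure components = cycle count of this permutation = 2.

Answer: 2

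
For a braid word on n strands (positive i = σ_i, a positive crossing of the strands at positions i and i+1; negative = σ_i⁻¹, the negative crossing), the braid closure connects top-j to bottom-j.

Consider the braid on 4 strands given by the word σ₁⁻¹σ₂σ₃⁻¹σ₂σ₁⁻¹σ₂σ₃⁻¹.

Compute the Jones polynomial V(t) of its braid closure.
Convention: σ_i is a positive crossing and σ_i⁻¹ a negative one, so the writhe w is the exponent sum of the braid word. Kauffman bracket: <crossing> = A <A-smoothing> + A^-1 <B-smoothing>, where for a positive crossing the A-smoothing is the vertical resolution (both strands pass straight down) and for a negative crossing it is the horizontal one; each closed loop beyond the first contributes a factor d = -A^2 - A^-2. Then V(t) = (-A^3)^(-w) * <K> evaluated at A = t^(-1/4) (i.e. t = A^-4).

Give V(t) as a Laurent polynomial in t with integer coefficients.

-t^3 + 3*t^2 - 3*t + 4 - 4*t^-1 + 3*t^-2 - 2*t^-3 + t^-4

Derivation:
Braid: s1^-1 s2 s3^-1 s2 s1^-1 s2 s3^-1 on 4 strands, 7 crossings.
Writhe w = (#positive) - (#negative) = 3 - 4 = -1.
Computing the Kauffman bracket via state sum. There are 2^7 = 128 states.
For each crossing: s=0 is the vertical smoothing, s=1 horizontal. Crossing k contributes A^(sign_k * (1 - 2*s_k)); loop factor d = -A^2 - A^-2.
Tabulate the states by total A-exponent and number of loops L (A-exp: L × count):
  A^7: L=4 ×1
  A^5: L=3 ×7
  A^3: L=2 ×19, L=4 ×2
  A^1: L=1 ×21, L=3 ×14
  A^-1: L=2 ×32, L=4 ×3
  A^-3: L=3 ×21
  A^-5: L=4 ×7
  A^-7: L=5 ×1
Each group contributes A^e * Σ count * d^(L-1):
Powers of d = -A^2 - A^-2: d^2 = A^4 + 2 + A^-4; d^3 = -A^6 - 3*A^2 - 3*A^-2 - A^-6; d^4 = A^8 + 4*A^4 + 6 + 4*A^-4 + A^-8.
  A^7 * (d^3) = -A^13 - 3*A^9 - 3*A^5 - A
  A^5 * (7*d^2) = 7*A^9 + 14*A^5 + 7*A
  A^3 * (19*d + 2*d^3) = -2*A^9 - 25*A^5 - 25*A - 2*A^-3
  A^1 * (21 + 14*d^2) = 14*A^5 + 49*A + 14*A^-3
  A^-1 * (32*d + 3*d^3) = -3*A^5 - 41*A - 41*A^-3 - 3*A^-7
  A^-3 * (21*d^2) = 21*A + 42*A^-3 + 21*A^-7
  A^-5 * (7*d^3) = -7*A - 21*A^-3 - 21*A^-7 - 7*A^-11
  A^-7 * (d^4) = A + 4*A^-3 + 6*A^-7 + 4*A^-11 + A^-15
Summing the groups: <K> = -A^13 + 2*A^9 - 3*A^5 + 4*A - 4*A^-3 + 3*A^-7 - 3*A^-11 + A^-15
Normalise by the writhe: (-A^3)^(-w) = (-A^3)^(1) = -A^3, so f(A) = -A^3 * <K> = A^16 - 2*A^12 + 3*A^8 - 4*A^4 + 4 - 3*A^-4 + 3*A^-8 - A^-12.
Substitute A = t^(-1/4), i.e. A^e → t^(-e/4): V(t) = -t^3 + 3*t^2 - 3*t + 4 - 4*t^-1 + 3*t^-2 - 2*t^-3 + t^-4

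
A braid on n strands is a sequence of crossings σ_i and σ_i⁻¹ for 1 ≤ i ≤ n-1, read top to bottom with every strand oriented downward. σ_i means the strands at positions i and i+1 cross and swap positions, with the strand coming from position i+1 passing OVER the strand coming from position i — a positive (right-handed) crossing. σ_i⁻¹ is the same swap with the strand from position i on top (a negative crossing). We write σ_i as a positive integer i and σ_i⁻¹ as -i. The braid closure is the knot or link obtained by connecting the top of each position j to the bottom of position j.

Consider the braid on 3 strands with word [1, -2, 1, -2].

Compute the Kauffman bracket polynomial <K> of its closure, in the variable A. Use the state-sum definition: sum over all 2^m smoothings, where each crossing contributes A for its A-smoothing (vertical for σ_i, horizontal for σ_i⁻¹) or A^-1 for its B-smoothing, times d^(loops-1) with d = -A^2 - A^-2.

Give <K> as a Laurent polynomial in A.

Braid: s1 s2^-1 s1 s2^-1 on 3 strands, 4 crossings.
Writhe w = (#positive) - (#negative) = 2 - 2 = 0.
Computing the Kauffman bracket via state sum. There are 2^4 = 16 states.
Smooth each crossing (0=||, 1=⌣⌢); contribution A^(Σ sign_k(1-2s_k)) * d^(L-1).
  state 0000: A-exp=+0, loops=3, term = A^0 * d^2
  state 0001: A-exp=+2, loops=2, term = A^2 * d^1
  state 0010: A-exp=-2, loops=2, term = A^-2 * d^1
  state 0011: A-exp=+0, loops=1, term = A^0 * d^0
  state 0100: A-exp=+2, loops=2, term = A^2 * d^1
  state 0101: A-exp=+4, loops=3, term = A^4 * d^2
  state 0110: A-exp=+0, loops=1, term = A^0 * d^0
  state 0111: A-exp=+2, loops=2, term = A^2 * d^1
  state 1000: A-exp=-2, loops=2, term = A^-2 * d^1
  state 1001: A-exp=+0, loops=1, term = A^0 * d^0
  state 1010: A-exp=-4, loops=3, term = A^-4 * d^2
  state 1011: A-exp=-2, loops=2, term = A^-2 * d^1
  state 1100: A-exp=+0, loops=1, term = A^0 * d^0
  state 1101: A-exp=+2, loops=2, term = A^2 * d^1
  state 1110: A-exp=-2, loops=2, term = A^-2 * d^1
  state 1111: A-exp=+0, loops=1, term = A^0 * d^0
Collect the terms by A-exponent (count of states per loop number):
Powers of d = -A^2 - A^-2: d^2 = A^4 + 2 + A^-4.
  A^4 * (d^2) = A^8 + 2*A^4 + 1
  A^2 * (4*d) = -4*A^4 - 4
  A^0 * (5 + d^2) = A^4 + 7 + A^-4
  A^-2 * (4*d) = -4 - 4*A^-4
  A^-4 * (d^2) = 1 + 2*A^-4 + A^-8
Summing the groups: <K> = A^8 - A^4 + 1 - A^-4 + A^-8

Answer: A^8 - A^4 + 1 - A^-4 + A^-8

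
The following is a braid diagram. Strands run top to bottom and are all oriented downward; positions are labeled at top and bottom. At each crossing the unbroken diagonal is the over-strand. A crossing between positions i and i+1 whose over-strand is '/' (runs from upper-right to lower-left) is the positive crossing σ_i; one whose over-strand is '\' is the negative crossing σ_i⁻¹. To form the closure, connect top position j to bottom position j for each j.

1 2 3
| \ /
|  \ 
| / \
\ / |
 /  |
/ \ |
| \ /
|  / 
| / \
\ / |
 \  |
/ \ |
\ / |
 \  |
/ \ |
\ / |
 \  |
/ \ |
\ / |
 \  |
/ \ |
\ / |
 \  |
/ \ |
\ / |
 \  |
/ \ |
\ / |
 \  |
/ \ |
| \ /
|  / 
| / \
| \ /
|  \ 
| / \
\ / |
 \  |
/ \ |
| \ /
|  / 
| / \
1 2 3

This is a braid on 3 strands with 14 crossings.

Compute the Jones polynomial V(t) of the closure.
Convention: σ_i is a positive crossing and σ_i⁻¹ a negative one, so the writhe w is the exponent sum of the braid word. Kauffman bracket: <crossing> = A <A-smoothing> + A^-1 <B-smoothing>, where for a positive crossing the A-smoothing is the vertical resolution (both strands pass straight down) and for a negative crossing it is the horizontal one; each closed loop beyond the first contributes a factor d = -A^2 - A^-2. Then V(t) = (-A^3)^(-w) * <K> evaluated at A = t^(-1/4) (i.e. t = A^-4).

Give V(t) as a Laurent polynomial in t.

t^-3 + t^-5 - t^-6 + t^-7 - t^-8 + t^-9 - t^-10

Derivation:
Reading the diagram top to bottom ('/'-over between positions i,i+1 = s_i, '\'-over = s_i^-1): braid word = s2^-1 s1 s2 s1^-1 s1^-1 s1^-1 s1^-1 s1^-1 s1^-1 s1^-1 s2 s2^-1 s1^-1 s2.
The presented braid s2^-1 s1 s2 s1^-1 s1^-1 s1^-1 s1^-1 s1^-1 s1^-1 s1^-1 s2 s2^-1 s1^-1 s2 on 3 strands reduces by inverse Markov moves (closure unchanged at each step):
  Deconjugate: the word is γ·β·γ⁻¹ with γ = s2^-1 s1 (prefix) and γ⁻¹ = s1^-1 s2 (suffix); strip both.
  Deconjugate: the word is γ·β·γ⁻¹ with γ = s2 (prefix) and γ⁻¹ = s2^-1 (suffix); strip both.
  Destabilize: the word has the form β·s2 where s2 occurs only as the final letter (β ∈ B_2); drop it and the last strand → 2 strands.
Reduced to β = s1^-1 s1^-1 s1^-1 s1^-1 s1^-1 s1^-1 s1^-1 on 2 strands, 7 crossings.
Compute on β:
Braid: s1^-1 s1^-1 s1^-1 s1^-1 s1^-1 s1^-1 s1^-1 on 2 strands, 7 crossings.
Writhe w = (#positive) - (#negative) = 0 - 7 = -7.
State-sum expansion of <K>. There are 2^7 = 128 states.
Each crossing splits two ways (0=vertical, 1=horizontal). The state's weight is A^(#A-smoothings - #B-smoothings) * d^(loops - 1).
Tabulate the states by total A-exponent and number of loops L (A-exp: L × count):
  A^7: L=7 ×1
  A^5: L=6 ×7
  A^3: L=5 ×21
  A^1: L=4 ×35
  A^-1: L=3 ×35
  A^-3: L=2 ×21
  A^-5: L=1 ×7
  A^-7: L=2 ×1
Each group contributes A^e * Σ count * d^(L-1):
Powers of d = -A^2 - A^-2: d^2 = A^4 + 2 + A^-4; d^3 = -A^6 - 3*A^2 - 3*A^-2 - A^-6; d^4 = A^8 + 4*A^4 + 6 + 4*A^-4 + A^-8; d^5 = -A^10 - 5*A^6 - 10*A^2 - 10*A^-2 - 5*A^-6 - A^-10; d^6 = A^12 + 6*A^8 + 15*A^4 + 20 + 15*A^-4 + 6*A^-8 + A^-12.
  A^7 * (d^6) = A^19 + 6*A^15 + 15*A^11 + 20*A^7 + 15*A^3 + 6*A^-1 + A^-5
  A^5 * (7*d^5) = -7*A^15 - 35*A^11 - 70*A^7 - 70*A^3 - 35*A^-1 - 7*A^-5
  A^3 * (21*d^4) = 21*A^11 + 84*A^7 + 126*A^3 + 84*A^-1 + 21*A^-5
  A^1 * (35*d^3) = -35*A^7 - 105*A^3 - 105*A^-1 - 35*A^-5
  A^-1 * (35*d^2) = 35*A^3 + 70*A^-1 + 35*A^-5
  A^-3 * (21*d) = -21*A^-1 - 21*A^-5
  A^-5 * (7) = 7*A^-5
  A^-7 * (d) = -A^-5 - A^-9
Summing the groups: <K> = A^19 - A^15 + A^11 - A^7 + A^3 - A^-1 - A^-9
Normalise by the writhe: (-A^3)^(-w) = (-A^3)^(7) = -A^21, so f(A) = -A^21 * <K> = -A^40 + A^36 - A^32 + A^28 - A^24 + A^20 + A^12.
Substitute A = t^(-1/4), i.e. A^e → t^(-e/4): V(t) = t^-3 + t^-5 - t^-6 + t^-7 - t^-8 + t^-9 - t^-10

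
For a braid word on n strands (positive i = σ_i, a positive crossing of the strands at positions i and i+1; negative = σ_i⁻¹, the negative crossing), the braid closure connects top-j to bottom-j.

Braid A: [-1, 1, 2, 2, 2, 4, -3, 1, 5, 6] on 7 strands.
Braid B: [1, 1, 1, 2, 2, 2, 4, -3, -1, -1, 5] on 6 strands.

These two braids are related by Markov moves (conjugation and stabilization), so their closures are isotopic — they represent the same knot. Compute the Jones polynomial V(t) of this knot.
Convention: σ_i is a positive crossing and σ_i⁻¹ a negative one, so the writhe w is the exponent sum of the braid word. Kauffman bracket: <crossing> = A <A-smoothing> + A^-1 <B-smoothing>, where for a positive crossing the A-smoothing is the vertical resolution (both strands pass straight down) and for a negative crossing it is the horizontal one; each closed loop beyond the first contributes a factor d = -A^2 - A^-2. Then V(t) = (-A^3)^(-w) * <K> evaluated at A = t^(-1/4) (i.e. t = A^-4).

Markov-equivalent braids have isotopic closures, hence identical knot invariants. Strip the Markov moves from each word to reach a common short braid β, then compute V(t) once on β.
Braid A: s1^-1 s1 s2 s2 s2 s4 s3^-1 s1 s5 s6 on 7 strands reduces by inverse Markov moves (closure unchanged at each step):
  Destabilize: the word has the form β·s6 where s6 occurs only as the final letter (β ∈ B_6); drop it and the last strand → 6 strands.
  Destabilize: the word has the form β·s5 where s5 occurs only as the final letter (β ∈ B_5); drop it and the last strand → 5 strands.
  Deconjugate: the word is γ·β·γ⁻¹ with γ = s1^-1 (prefix) and γ⁻¹ = s1 (suffix); strip both.
Reduced to β = s1 s2 s2 s2 s4 s3^-1 on 5 strands, 6 crossings.
Braid B: s1 s1 s1 s2 s2 s2 s4 s3^-1 s1^-1 s1^-1 s5 on 6 strands reduces by inverse Markov moves (closure unchanged at each step):
  Destabilize: the word has the form β·s5 where s5 occurs only as the final letter (β ∈ B_5); drop it and the last strand → 5 strands.
  Deconjugate: the word is γ·β·γ⁻¹ with γ = s1 s1 (prefix) and γ⁻¹ = s1^-1 s1^-1 (suffix); strip both.
Reduced to β = s1 s2 s2 s2 s4 s3^-1 on 5 strands, 6 crossings.
Both give the same β = s1 s2 s2 s2 s4 s3^-1 on 5 strands, so one state sum suffices:
Braid: s1 s2 s2 s2 s4 s3^-1 on 5 strands, 6 crossings.
Writhe w = (#positive) - (#negative) = 5 - 1 = 4.
Computing the Kauffman bracket via state sum. There are 2^6 = 64 states.
For each crossing: s=0 is the vertical smoothing, s=1 horizontal. Crossing k contributes A^(sign_k * (1 - 2*s_k)); loop factor d = -A^2 - A^-2.
Tabulate the states by total A-exponent and number of loops L (A-exp: L × count):
  A^6: L=4 ×1
  A^4: L=3 ×5, L=5 ×1
  A^2: L=2 ×7, L=4 ×8
  A^0: L=1 ×3, L=3 ×13, L=5 ×4
  A^-2: L=2 ×6, L=4 ×8, L=6 ×1
  A^-4: L=3 ×4, L=5 ×2
  A^-6: L=4 ×1
Each group contributes A^e * Σ count * d^(L-1):
Powers of d = -A^2 - A^-2: d^2 = A^4 + 2 + A^-4; d^3 = -A^6 - 3*A^2 - 3*A^-2 - A^-6; d^4 = A^8 + 4*A^4 + 6 + 4*A^-4 + A^-8; d^5 = -A^10 - 5*A^6 - 10*A^2 - 10*A^-2 - 5*A^-6 - A^-10.
  A^6 * (d^3) = -A^12 - 3*A^8 - 3*A^4 - 1
  A^4 * (5*d^2 + d^4) = A^12 + 9*A^8 + 16*A^4 + 9 + A^-4
  A^2 * (7*d + 8*d^3) = -8*A^8 - 31*A^4 - 31 - 8*A^-4
  A^0 * (3 + 13*d^2 + 4*d^4) = 4*A^8 + 29*A^4 + 53 + 29*A^-4 + 4*A^-8
  A^-2 * (6*d + 8*d^3 + d^5) = -A^8 - 13*A^4 - 40 - 40*A^-4 - 13*A^-8 - A^-12
  A^-4 * (4*d^2 + 2*d^4) = 2*A^4 + 12 + 20*A^-4 + 12*A^-8 + 2*A^-12
  A^-6 * (d^3) = -1 - 3*A^-4 - 3*A^-8 - A^-12
Summing the groups: <K> = A^8 + 1 - A^-4
Normalise by the writhe: (-A^3)^(-w) = (-A^3)^(-4) = A^-12, so f(A) = A^-12 * <K> = A^-4 + A^-12 - A^-16.
Substitute A = t^(-1/4), i.e. A^e → t^(-e/4): V(t) = -t^4 + t^3 + t

Answer: -t^4 + t^3 + t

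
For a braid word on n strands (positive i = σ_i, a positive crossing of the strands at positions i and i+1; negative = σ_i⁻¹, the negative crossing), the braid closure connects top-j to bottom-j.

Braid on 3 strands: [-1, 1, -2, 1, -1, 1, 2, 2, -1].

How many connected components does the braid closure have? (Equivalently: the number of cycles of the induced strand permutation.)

Track the strand permutation on 3 strands, starting from identity.
  step 1: s1^-1 swaps positions 1,2 -> [2 1 3]
  step 2: s1 swaps positions 1,2 -> [1 2 3]
  step 3: s2^-1 swaps positions 2,3 -> [1 3 2]
  step 4: s1 swaps positions 1,2 -> [3 1 2]
  step 5: s1^-1 swaps positions 1,2 -> [1 3 2]
  step 6: s1 swaps positions 1,2 -> [3 1 2]
  step 7: s2 swaps positions 2,3 -> [3 2 1]
  step 8: s2 swaps positions 2,3 -> [3 1 2]
  step 9: s1^-1 swaps positions 1,2 -> [1 3 2]
Final permutation (position -> original strand): [1 3 2]
Closure components = cycle count of this permutation = 2.

Answer: 2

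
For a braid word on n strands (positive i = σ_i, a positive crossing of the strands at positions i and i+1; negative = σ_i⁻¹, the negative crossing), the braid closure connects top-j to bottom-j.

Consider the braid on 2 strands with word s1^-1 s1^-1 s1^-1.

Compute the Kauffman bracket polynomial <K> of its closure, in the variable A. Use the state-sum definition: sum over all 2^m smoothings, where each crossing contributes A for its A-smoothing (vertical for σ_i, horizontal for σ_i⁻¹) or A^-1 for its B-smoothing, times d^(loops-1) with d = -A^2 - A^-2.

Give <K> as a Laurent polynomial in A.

Braid: s1^-1 s1^-1 s1^-1 on 2 strands, 3 crossings.
Writhe w = (#positive) - (#negative) = 0 - 3 = -3.
State-sum expansion of <K>. There are 2^3 = 8 states.
Each crossing splits two ways (0=vertical, 1=horizontal). The state's weight is A^(#A-smoothings - #B-smoothings) * d^(loops - 1).
  state 000: A-exp=-3, loops=2, term = A^-3 * d^1
  state 001: A-exp=-1, loops=1, term = A^-1 * d^0
  state 010: A-exp=-1, loops=1, term = A^-1 * d^0
  state 011: A-exp=+1, loops=2, term = A^1 * d^1
  state 100: A-exp=-1, loops=1, term = A^-1 * d^0
  state 101: A-exp=+1, loops=2, term = A^1 * d^1
  state 110: A-exp=+1, loops=2, term = A^1 * d^1
  state 111: A-exp=+3, loops=3, term = A^3 * d^2
Collect the terms by A-exponent (count of states per loop number):
Powers of d = -A^2 - A^-2: d^2 = A^4 + 2 + A^-4.
  A^3 * (d^2) = A^7 + 2*A^3 + A^-1
  A^1 * (3*d) = -3*A^3 - 3*A^-1
  A^-1 * (3) = 3*A^-1
  A^-3 * (d) = -A^-1 - A^-5
Summing the groups: <K> = A^7 - A^3 - A^-5

Answer: A^7 - A^3 - A^-5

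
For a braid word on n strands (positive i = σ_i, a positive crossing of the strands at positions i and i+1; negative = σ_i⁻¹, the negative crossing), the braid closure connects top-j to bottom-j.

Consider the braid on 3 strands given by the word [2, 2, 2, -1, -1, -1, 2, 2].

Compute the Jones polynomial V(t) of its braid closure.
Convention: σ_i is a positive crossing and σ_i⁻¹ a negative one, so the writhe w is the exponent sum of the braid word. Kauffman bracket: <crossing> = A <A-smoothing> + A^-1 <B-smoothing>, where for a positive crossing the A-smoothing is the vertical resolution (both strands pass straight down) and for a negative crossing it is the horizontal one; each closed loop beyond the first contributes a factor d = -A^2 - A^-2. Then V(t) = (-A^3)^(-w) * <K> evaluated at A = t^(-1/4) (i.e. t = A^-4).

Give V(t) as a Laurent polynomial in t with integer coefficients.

-t^6 + t^5 - 2*t^4 + 3*t^3 - 2*t^2 + 3*t - 1 + t^-1 - t^-2

Derivation:
Braid: s2 s2 s2 s1^-1 s1^-1 s1^-1 s2 s2 on 3 strands, 8 crossings.
Writhe w = (#positive) - (#negative) = 5 - 3 = 2.
Computing the Kauffman bracket via state sum. There are 2^8 = 256 states.
Smooth each crossing (0=||, 1=⌣⌢); contribution A^(Σ sign_k(1-2s_k)) * d^(L-1).
Tabulate the states by total A-exponent and number of loops L (A-exp: L × count):
  A^8: L=4 ×1
  A^6: L=3 ×8
  A^4: L=2 ×18, L=4 ×10
  A^2: L=1 ×15, L=3 ×31, L=5 ×10
  A^0: L=2 ×35, L=4 ×30, L=6 ×5
  A^-2: L=3 ×40, L=5 ×15, L=7 ×1
  A^-4: L=4 ×25, L=6 ×3
  A^-6: L=5 ×8
  A^-8: L=6 ×1
Each group contributes A^e * Σ count * d^(L-1):
Powers of d = -A^2 - A^-2: d^2 = A^4 + 2 + A^-4; d^3 = -A^6 - 3*A^2 - 3*A^-2 - A^-6; d^4 = A^8 + 4*A^4 + 6 + 4*A^-4 + A^-8; d^5 = -A^10 - 5*A^6 - 10*A^2 - 10*A^-2 - 5*A^-6 - A^-10; d^6 = A^12 + 6*A^8 + 15*A^4 + 20 + 15*A^-4 + 6*A^-8 + A^-12.
  A^8 * (d^3) = -A^14 - 3*A^10 - 3*A^6 - A^2
  A^6 * (8*d^2) = 8*A^10 + 16*A^6 + 8*A^2
  A^4 * (18*d + 10*d^3) = -10*A^10 - 48*A^6 - 48*A^2 - 10*A^-2
  A^2 * (15 + 31*d^2 + 10*d^4) = 10*A^10 + 71*A^6 + 137*A^2 + 71*A^-2 + 10*A^-6
  A^0 * (35*d + 30*d^3 + 5*d^5) = -5*A^10 - 55*A^6 - 175*A^2 - 175*A^-2 - 55*A^-6 - 5*A^-10
  A^-2 * (40*d^2 + 15*d^4 + d^6) = A^10 + 21*A^6 + 115*A^2 + 190*A^-2 + 115*A^-6 + 21*A^-10 + A^-14
  A^-4 * (25*d^3 + 3*d^5) = -3*A^6 - 40*A^2 - 105*A^-2 - 105*A^-6 - 40*A^-10 - 3*A^-14
  A^-6 * (8*d^4) = 8*A^2 + 32*A^-2 + 48*A^-6 + 32*A^-10 + 8*A^-14
  A^-8 * (d^5) = -A^2 - 5*A^-2 - 10*A^-6 - 10*A^-10 - 5*A^-14 - A^-18
Summing the groups: <K> = -A^14 + A^10 - A^6 + 3*A^2 - 2*A^-2 + 3*A^-6 - 2*A^-10 + A^-14 - A^-18
Normalise by the writhe: (-A^3)^(-w) = (-A^3)^(-2) = A^-6, so f(A) = A^-6 * <K> = -A^8 + A^4 - 1 + 3*A^-4 - 2*A^-8 + 3*A^-12 - 2*A^-16 + A^-20 - A^-24.
Substitute A = t^(-1/4), i.e. A^e → t^(-e/4): V(t) = -t^6 + t^5 - 2*t^4 + 3*t^3 - 2*t^2 + 3*t - 1 + t^-1 - t^-2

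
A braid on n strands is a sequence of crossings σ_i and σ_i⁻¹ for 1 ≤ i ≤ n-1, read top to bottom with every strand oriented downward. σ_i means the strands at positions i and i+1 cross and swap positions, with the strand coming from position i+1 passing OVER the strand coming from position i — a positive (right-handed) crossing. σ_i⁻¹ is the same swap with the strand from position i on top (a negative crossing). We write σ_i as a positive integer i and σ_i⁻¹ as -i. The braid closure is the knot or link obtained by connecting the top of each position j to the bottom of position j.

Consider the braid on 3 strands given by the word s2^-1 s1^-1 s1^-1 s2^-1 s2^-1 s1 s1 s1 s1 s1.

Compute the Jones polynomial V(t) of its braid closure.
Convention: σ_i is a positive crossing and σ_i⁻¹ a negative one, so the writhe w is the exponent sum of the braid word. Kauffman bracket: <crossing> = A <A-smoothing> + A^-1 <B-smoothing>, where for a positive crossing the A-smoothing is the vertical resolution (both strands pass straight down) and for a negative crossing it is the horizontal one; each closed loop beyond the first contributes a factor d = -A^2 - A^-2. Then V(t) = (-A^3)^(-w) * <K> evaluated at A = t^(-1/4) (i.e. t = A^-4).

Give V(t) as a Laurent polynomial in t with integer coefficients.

Braid: s2^-1 s1^-1 s1^-1 s2^-1 s2^-1 s1 s1 s1 s1 s1 on 3 strands, 10 crossings.
Writhe w = (#positive) - (#negative) = 5 - 5 = 0.
Enumerate smoothing states for the bracket polynomial. There are 2^10 = 1024 states.
Each crossing splits two ways (0=vertical, 1=horizontal). The state's weight is A^(#A-smoothings - #B-smoothings) * d^(loops - 1).
Tabulate the states by total A-exponent and number of loops L (A-exp: L × count):
  A^10: L=4 ×1
  A^8: L=3 ×10
  A^6: L=2 ×29, L=4 ×16
  A^4: L=1 ×26, L=3 ×74, L=5 ×20
  A^2: L=2 ×90, L=4 ×105, L=6 ×15
  A^0: L=1 ×15, L=3 ×141, L=5 ×90, L=7 ×6
  A^-2: L=2 ×35, L=4 ×130, L=6 ×44, L=8 ×1
  A^-4: L=3 ×40, L=5 ×69, L=7 ×11
  A^-6: L=4 ×25, L=6 ×19, L=8 ×1
  A^-8: L=5 ×8, L=7 ×2
  A^-10: L=6 ×1
Each group contributes A^e * Σ count * d^(L-1):
Powers of d = -A^2 - A^-2: d^2 = A^4 + 2 + A^-4; d^3 = -A^6 - 3*A^2 - 3*A^-2 - A^-6; d^4 = A^8 + 4*A^4 + 6 + 4*A^-4 + A^-8; d^5 = -A^10 - 5*A^6 - 10*A^2 - 10*A^-2 - 5*A^-6 - A^-10; d^6 = A^12 + 6*A^8 + 15*A^4 + 20 + 15*A^-4 + 6*A^-8 + A^-12; d^7 = -A^14 - 7*A^10 - 21*A^6 - 35*A^2 - 35*A^-2 - 21*A^-6 - 7*A^-10 - A^-14.
  A^10 * (d^3) = -A^16 - 3*A^12 - 3*A^8 - A^4
  A^8 * (10*d^2) = 10*A^12 + 20*A^8 + 10*A^4
  A^6 * (29*d + 16*d^3) = -16*A^12 - 77*A^8 - 77*A^4 - 16
  A^4 * (26 + 74*d^2 + 20*d^4) = 20*A^12 + 154*A^8 + 294*A^4 + 154 + 20*A^-4
  A^2 * (90*d + 105*d^3 + 15*d^5) = -15*A^12 - 180*A^8 - 555*A^4 - 555 - 180*A^-4 - 15*A^-8
  A^0 * (15 + 141*d^2 + 90*d^4 + 6*d^6) = 6*A^12 + 126*A^8 + 591*A^4 + 957 + 591*A^-4 + 126*A^-8 + 6*A^-12
  A^-2 * (35*d + 130*d^3 + 44*d^5 + d^7) = -A^12 - 51*A^8 - 371*A^4 - 900 - 900*A^-4 - 371*A^-8 - 51*A^-12 - A^-16
  A^-4 * (40*d^2 + 69*d^4 + 11*d^6) = 11*A^8 + 135*A^4 + 481 + 714*A^-4 + 481*A^-8 + 135*A^-12 + 11*A^-16
  A^-6 * (25*d^3 + 19*d^5 + d^7) = -A^8 - 26*A^4 - 141 - 300*A^-4 - 300*A^-8 - 141*A^-12 - 26*A^-16 - A^-20
  A^-8 * (8*d^4 + 2*d^6) = 2*A^4 + 20 + 62*A^-4 + 88*A^-8 + 62*A^-12 + 20*A^-16 + 2*A^-20
  A^-10 * (d^5) = -1 - 5*A^-4 - 10*A^-8 - 10*A^-12 - 5*A^-16 - A^-20
Summing the groups: <K> = -A^16 + A^12 - A^8 + 2*A^4 - 1 + 2*A^-4 - A^-8 + A^-12 - A^-16
Normalise by the writhe: (-A^3)^(-w) = (-A^3)^(0) = 1, so f(A) = 1 * <K> = -A^16 + A^12 - A^8 + 2*A^4 - 1 + 2*A^-4 - A^-8 + A^-12 - A^-16.
Substitute A = t^(-1/4), i.e. A^e → t^(-e/4): V(t) = -t^4 + t^3 - t^2 + 2*t - 1 + 2*t^-1 - t^-2 + t^-3 - t^-4

Answer: -t^4 + t^3 - t^2 + 2*t - 1 + 2*t^-1 - t^-2 + t^-3 - t^-4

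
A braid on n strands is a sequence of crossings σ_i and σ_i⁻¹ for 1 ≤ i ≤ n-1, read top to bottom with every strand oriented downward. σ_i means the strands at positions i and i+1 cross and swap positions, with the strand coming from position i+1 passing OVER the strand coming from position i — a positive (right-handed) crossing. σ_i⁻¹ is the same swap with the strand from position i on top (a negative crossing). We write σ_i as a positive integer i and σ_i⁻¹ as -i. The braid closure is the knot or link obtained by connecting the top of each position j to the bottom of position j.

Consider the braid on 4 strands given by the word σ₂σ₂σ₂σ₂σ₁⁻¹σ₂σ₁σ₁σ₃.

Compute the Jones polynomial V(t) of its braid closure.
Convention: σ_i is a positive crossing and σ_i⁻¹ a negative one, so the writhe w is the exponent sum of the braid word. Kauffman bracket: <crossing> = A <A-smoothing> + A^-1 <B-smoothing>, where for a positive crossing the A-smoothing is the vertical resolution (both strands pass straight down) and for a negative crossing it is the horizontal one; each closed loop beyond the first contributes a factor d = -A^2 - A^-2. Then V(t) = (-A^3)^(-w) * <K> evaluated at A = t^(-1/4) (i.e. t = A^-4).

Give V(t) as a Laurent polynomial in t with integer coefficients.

The presented braid s2 s2 s2 s2 s1^-1 s2 s1 s1 s3 on 4 strands reduces by inverse Markov moves (closure unchanged at each step):
  Destabilize: the word has the form β·s3 where s3 occurs only as the final letter (β ∈ B_3); drop it and the last strand → 3 strands.
Reduced to β = s2 s2 s2 s2 s1^-1 s2 s1 s1 on 3 strands, 8 crossings.
Compute on β:
Braid: s2 s2 s2 s2 s1^-1 s2 s1 s1 on 3 strands, 8 crossings.
Writhe w = (#positive) - (#negative) = 7 - 1 = 6.
State-sum expansion of <K>. There are 2^8 = 256 states.
For each crossing: s=0 is the vertical smoothing, s=1 horizontal. Crossing k contributes A^(sign_k * (1 - 2*s_k)); loop factor d = -A^2 - A^-2.
Tabulate the states by total A-exponent and number of loops L (A-exp: L × count):
  A^8: L=2 ×1
  A^6: L=1 ×5, L=3 ×3
  A^4: L=2 ×27, L=4 ×1
  A^2: L=1 ×18, L=3 ×38
  A^0: L=2 ×41, L=4 ×29
  A^-2: L=3 ×44, L=5 ×12
  A^-4: L=4 ×26, L=6 ×2
  A^-6: L=5 ×8
  A^-8: L=6 ×1
Each group contributes A^e * Σ count * d^(L-1):
Powers of d = -A^2 - A^-2: d^2 = A^4 + 2 + A^-4; d^3 = -A^6 - 3*A^2 - 3*A^-2 - A^-6; d^4 = A^8 + 4*A^4 + 6 + 4*A^-4 + A^-8; d^5 = -A^10 - 5*A^6 - 10*A^2 - 10*A^-2 - 5*A^-6 - A^-10.
  A^8 * (d) = -A^10 - A^6
  A^6 * (5 + 3*d^2) = 3*A^10 + 11*A^6 + 3*A^2
  A^4 * (27*d + d^3) = -A^10 - 30*A^6 - 30*A^2 - A^-2
  A^2 * (18 + 38*d^2) = 38*A^6 + 94*A^2 + 38*A^-2
  A^0 * (41*d + 29*d^3) = -29*A^6 - 128*A^2 - 128*A^-2 - 29*A^-6
  A^-2 * (44*d^2 + 12*d^4) = 12*A^6 + 92*A^2 + 160*A^-2 + 92*A^-6 + 12*A^-10
  A^-4 * (26*d^3 + 2*d^5) = -2*A^6 - 36*A^2 - 98*A^-2 - 98*A^-6 - 36*A^-10 - 2*A^-14
  A^-6 * (8*d^4) = 8*A^2 + 32*A^-2 + 48*A^-6 + 32*A^-10 + 8*A^-14
  A^-8 * (d^5) = -A^2 - 5*A^-2 - 10*A^-6 - 10*A^-10 - 5*A^-14 - A^-18
Summing the groups: <K> = A^10 - A^6 + 2*A^2 - 2*A^-2 + 3*A^-6 - 2*A^-10 + A^-14 - A^-18
Normalise by the writhe: (-A^3)^(-w) = (-A^3)^(-6) = A^-18, so f(A) = A^-18 * <K> = A^-8 - A^-12 + 2*A^-16 - 2*A^-20 + 3*A^-24 - 2*A^-28 + A^-32 - A^-36.
Substitute A = t^(-1/4), i.e. A^e → t^(-e/4): V(t) = -t^9 + t^8 - 2*t^7 + 3*t^6 - 2*t^5 + 2*t^4 - t^3 + t^2

Answer: -t^9 + t^8 - 2*t^7 + 3*t^6 - 2*t^5 + 2*t^4 - t^3 + t^2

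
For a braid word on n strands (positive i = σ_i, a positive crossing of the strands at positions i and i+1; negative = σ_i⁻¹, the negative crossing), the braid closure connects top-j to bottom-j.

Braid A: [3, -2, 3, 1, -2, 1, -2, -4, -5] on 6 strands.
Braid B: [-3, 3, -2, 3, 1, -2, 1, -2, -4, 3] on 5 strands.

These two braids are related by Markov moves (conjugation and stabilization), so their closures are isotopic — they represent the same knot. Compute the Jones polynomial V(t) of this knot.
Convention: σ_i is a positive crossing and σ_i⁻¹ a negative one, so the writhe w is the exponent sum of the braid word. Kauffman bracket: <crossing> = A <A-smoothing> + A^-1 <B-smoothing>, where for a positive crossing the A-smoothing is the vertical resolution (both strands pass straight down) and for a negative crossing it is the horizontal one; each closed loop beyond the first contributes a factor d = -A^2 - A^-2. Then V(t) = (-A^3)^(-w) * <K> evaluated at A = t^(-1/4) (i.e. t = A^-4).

Markov-equivalent braids have isotopic closures, hence identical knot invariants. Strip the Markov moves from each word to reach a common short braid β, then compute V(t) once on β.
Braid A: s3 s2^-1 s3 s1 s2^-1 s1 s2^-1 s4^-1 s5^-1 on 6 strands reduces by inverse Markov moves (closure unchanged at each step):
  Destabilize: the word has the form β·s5^-1 where s5^-1 occurs only as the final letter (β ∈ B_5); drop it and the last strand → 5 strands.
  Destabilize: the word has the form β·s4^-1 where s4^-1 occurs only as the final letter (β ∈ B_4); drop it and the last strand → 4 strands.
Reduced to β = s3 s2^-1 s3 s1 s2^-1 s1 s2^-1 on 4 strands, 7 crossings.
Braid B: s3^-1 s3 s2^-1 s3 s1 s2^-1 s1 s2^-1 s4^-1 s3 on 5 strands reduces by inverse Markov moves (closure unchanged at each step):
  Deconjugate: the word is γ·β·γ⁻¹ with γ = s3^-1 (prefix) and γ⁻¹ = s3 (suffix); strip both.
  Destabilize: the word has the form β·s4^-1 where s4^-1 occurs only as the final letter (β ∈ B_4); drop it and the last strand → 4 strands.
Reduced to β = s3 s2^-1 s3 s1 s2^-1 s1 s2^-1 on 4 strands, 7 crossings.
Both give the same β = s3 s2^-1 s3 s1 s2^-1 s1 s2^-1 on 4 strands, so one state sum suffices:
Braid: s3 s2^-1 s3 s1 s2^-1 s1 s2^-1 on 4 strands, 7 crossings.
Writhe w = (#positive) - (#negative) = 4 - 3 = 1.
State-sum expansion of <K>. There are 2^7 = 128 states.
Each crossing splits two ways (0=vertical, 1=horizontal). The state's weight is A^(#A-smoothings - #B-smoothings) * d^(loops - 1).
Tabulate the states by total A-exponent and number of loops L (A-exp: L × count):
  A^7: L=5 ×1
  A^5: L=4 ×7
  A^3: L=3 ×21
  A^1: L=2 ×32, L=4 ×3
  A^-1: L=1 ×21, L=3 ×14
  A^-3: L=2 ×19, L=4 ×2
  A^-5: L=3 ×7
  A^-7: L=4 ×1
Each group contributes A^e * Σ count * d^(L-1):
Powers of d = -A^2 - A^-2: d^2 = A^4 + 2 + A^-4; d^3 = -A^6 - 3*A^2 - 3*A^-2 - A^-6; d^4 = A^8 + 4*A^4 + 6 + 4*A^-4 + A^-8.
  A^7 * (d^4) = A^15 + 4*A^11 + 6*A^7 + 4*A^3 + A^-1
  A^5 * (7*d^3) = -7*A^11 - 21*A^7 - 21*A^3 - 7*A^-1
  A^3 * (21*d^2) = 21*A^7 + 42*A^3 + 21*A^-1
  A^1 * (32*d + 3*d^3) = -3*A^7 - 41*A^3 - 41*A^-1 - 3*A^-5
  A^-1 * (21 + 14*d^2) = 14*A^3 + 49*A^-1 + 14*A^-5
  A^-3 * (19*d + 2*d^3) = -2*A^3 - 25*A^-1 - 25*A^-5 - 2*A^-9
  A^-5 * (7*d^2) = 7*A^-1 + 14*A^-5 + 7*A^-9
  A^-7 * (d^3) = -A^-1 - 3*A^-5 - 3*A^-9 - A^-13
Summing the groups: <K> = A^15 - 3*A^11 + 3*A^7 - 4*A^3 + 4*A^-1 - 3*A^-5 + 2*A^-9 - A^-13
Normalise by the writhe: (-A^3)^(-w) = (-A^3)^(-1) = -A^-3, so f(A) = -A^-3 * <K> = -A^12 + 3*A^8 - 3*A^4 + 4 - 4*A^-4 + 3*A^-8 - 2*A^-12 + A^-16.
Substitute A = t^(-1/4), i.e. A^e → t^(-e/4): V(t) = t^4 - 2*t^3 + 3*t^2 - 4*t + 4 - 3*t^-1 + 3*t^-2 - t^-3

Answer: t^4 - 2*t^3 + 3*t^2 - 4*t + 4 - 3*t^-1 + 3*t^-2 - t^-3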